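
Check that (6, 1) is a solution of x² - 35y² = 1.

Compute x² = 6² = 36
Compute 35y² = 35·1² = 35·1 = 35
x² - 35y² = 36 - 35 = 1
Since this equals 1, (6, 1) is a solution.

Yes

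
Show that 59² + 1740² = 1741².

Compute a² + b² = 59² + 1740² = 3481 + 3027600 = 3031081
Compute c² = 1741² = 3031081
Since 3031081 = 3031081, confirmed.

Yes, it is a Pythagorean triple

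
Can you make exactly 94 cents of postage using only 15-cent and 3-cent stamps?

We need non-negative x, y with 15x + 3y = 94.
gcd(15, 3) = 3, and 3 does not divide 94.
No integer solutions exist, so certainly no non-negative ones.

No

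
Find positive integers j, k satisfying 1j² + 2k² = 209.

Try small values of j and check whether (209 - 1j²)/2 is a perfect square.
j = 9: 1·9² = 81, so 2k² = 209 - 81 = 128, giving k² = 64, k = 8.
Check: 1·9² + 2·8² = 81 + 128 = 209 ✓

j = 9, k = 8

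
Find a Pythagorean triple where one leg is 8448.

We need the other leg and hypotenuse such that 8448² + x² = c².
Take x = 2736, c = 8880: 8448² + 2736² = 71368704 + 7485696 = 78854400 = 8880² ✓
Triple: (2736, 8448, 8880)

(2736, 8448, 8880)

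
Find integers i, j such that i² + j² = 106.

We need to find integers i, j > 0 such that i² + j² = 106.
Trying i = 5: j² = 106 - 5² = 106 - 25 = 81
j = 9
Check: 5² + 9² = 25 + 81 = 106 ✓

106 = 5² + 9²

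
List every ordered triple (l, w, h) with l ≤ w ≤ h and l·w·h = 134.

Iterate l from 1 to ⌊134^(1/3)⌋. For each l dividing 134, iterate w ≥ l with w dividing 134/l, and set h = 134/(l·w).
Triples found (2): (1×1×134), (1×2×67)

(1×1×134), (1×2×67)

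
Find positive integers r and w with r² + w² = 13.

We need to find integers r, w > 0 such that r² + w² = 13.
Trying r = 2: w² = 13 - 2² = 13 - 4 = 9
w = 3
Check: 2² + 3² = 4 + 9 = 13 ✓

13 = 2² + 3²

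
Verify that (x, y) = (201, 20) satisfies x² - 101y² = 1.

Compute x² = 201² = 40401
Compute 101y² = 101·20² = 101·400 = 40400
x² - 101y² = 40401 - 40400 = 1
Since this equals 1, (201, 20) is a solution.

Yes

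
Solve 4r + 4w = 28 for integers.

Step 1: Check solvability.
gcd(4, 4) = 4
Since 4 divides 28, solutions exist.

Step 2: Apply extended Euclidean algorithm to find gcd.
We find integers such that 4*x0 + 4*y0 = 4

Step 3: Scale the particular solution.
Multiply by 28/4 = 7:
r = 0, w = 7

Step 4: Verify.
4*(0) + 4*(7) = 28 = 28 ✓

r = 0, w = 7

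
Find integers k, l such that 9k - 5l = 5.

Step 1: Check solvability.
gcd(9, 5) = 1
Since 1 divides 5, solutions exist.

Step 2: Apply extended Euclidean algorithm to find gcd.
We find integers such that 9*x0 + 5*y0 = 1

Step 3: Scale the particular solution.
Multiply by 5/1 = 5:
k = -5, l = -10

Step 4: Verify.
9*(-5) - 5*(-10) = 5 = 5 ✓

k = -5, l = -10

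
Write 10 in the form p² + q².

We need to find integers p, q > 0 such that p² + q² = 10.
Trying p = 1: q² = 10 - 1² = 10 - 1 = 9
q = 3
Check: 1² + 3² = 1 + 9 = 10 ✓

10 = 1² + 3²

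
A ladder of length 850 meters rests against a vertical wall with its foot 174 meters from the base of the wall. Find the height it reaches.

The ladder, wall, and ground form a right triangle with hypotenuse 850 and one leg 174.
By the Pythagorean theorem: h² = 850² - 174² = 722500 - 30276 = 692224
h = √692224 = 832 meters

832 meters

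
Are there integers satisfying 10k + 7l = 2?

Step 1: Compute gcd(10, 7).
gcd(10, 7) = 1

Step 2: Check divisibility.
Does 1 divide 2? 2 = 1 x 2, so yes.

By the theorem on linear Diophantine equations, 10k + 7l = 2 has integer solutions if and only if gcd(10, 7) divides 2. Since 1 | 2, solutions exist.

Yes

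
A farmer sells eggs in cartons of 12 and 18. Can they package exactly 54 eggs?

We need non-negative a, b with 12a + 18b = 54.
gcd(12, 18) = 6 divides 54.
Try a = 0: 18b = 54 - 0 = 54, so b = 3.
One way: 0 cartons of 12 and 3 cartons of 18.

Yes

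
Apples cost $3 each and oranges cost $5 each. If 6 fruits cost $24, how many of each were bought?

Let a = apples, o = oranges.
a + o = 6
3a + 5o = 24
Substitute o = 6 - a:
3a + 5(6 - a) = 24
(3 - 5)a = 24 - 30
-2a = -6
a = 3, o = 6 - 3 = 3

Apples: 3, Oranges: 3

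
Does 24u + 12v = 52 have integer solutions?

Step 1: Compute gcd(24, 12).
gcd(24, 12) = 12

Step 2: Check divisibility.
Does 12 divide 52? 52 = 12 x 4 + 4, so no.

By the theorem on linear Diophantine equations, 24u + 12v = 52 has integer solutions if and only if gcd(24, 12) divides 52. Since 12 does not divide 52, no solutions exist.

No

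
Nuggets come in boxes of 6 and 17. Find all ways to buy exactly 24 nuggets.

We need non-negative integers (x, y) with 6x + 17y = 24.
For each x in 0..4, check if 24 - 6x is a non-negative multiple of 17.
x = 4: 17y = 0, y = 0 ✓

(4 boxes of 6, 0 boxes of 17)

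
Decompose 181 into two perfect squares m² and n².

We need to find integers m, n > 0 such that m² + n² = 181.
Trying m = 9: n² = 181 - 9² = 181 - 81 = 100
n = 10
Check: 9² + 10² = 81 + 100 = 181 ✓

181 = 9² + 10²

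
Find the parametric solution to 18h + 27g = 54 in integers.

Step 1: Compute gcd(18, 27) = 9.
Since 9 divides 54, solutions exist.

Step 2: Find a particular solution using extended Euclidean algorithm.
We get h₀ = -6, g₀ = 6.
Check: 18*-6 + 27*6 = 54 = 54 ✓

Step 3: Write the general solution.
h = -6 + (27/9)t = -6 + 3t
g = 6 - (18/9)t = 6 - 2t
for any integer t.

h = -6 + 3t, g = 6 - 2t for integer t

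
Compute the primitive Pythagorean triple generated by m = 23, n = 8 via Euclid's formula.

a = m² - n² = 23² - 8² = 529 - 64 = 465
b = 2mn = 2·23·8 = 368
c = m² + n² = 529 + 64 = 593
Verify: 465² + 368² = 216225 + 135424 = 351649 = 593² ✓

(465, 368, 593)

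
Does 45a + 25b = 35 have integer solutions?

Step 1: Compute gcd(45, 25).
gcd(45, 25) = 5

Step 2: Check divisibility.
Does 5 divide 35? 35 = 5 x 7, so yes.

By the theorem on linear Diophantine equations, 45a + 25b = 35 has integer solutions if and only if gcd(45, 25) divides 35. Since 5 | 35, solutions exist.

Yes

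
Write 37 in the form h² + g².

We need to find integers h, g > 0 such that h² + g² = 37.
Trying h = 1: g² = 37 - 1² = 37 - 1 = 36
g = 6
Check: 1² + 6² = 1 + 36 = 37 ✓

37 = 1² + 6²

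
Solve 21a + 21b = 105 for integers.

Step 1: Check solvability.
gcd(21, 21) = 21
Since 21 divides 105, solutions exist.

Step 2: Apply extended Euclidean algorithm to find gcd.
We find integers such that 21*x0 + 21*y0 = 21

Step 3: Scale the particular solution.
Multiply by 105/21 = 5:
a = 0, b = 5

Step 4: Verify.
21*(0) + 21*(5) = 105 = 105 ✓

a = 0, b = 5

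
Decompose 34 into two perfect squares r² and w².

We need to find integers r, w > 0 such that r² + w² = 34.
Trying r = 3: w² = 34 - 3² = 34 - 9 = 25
w = 5
Check: 3² + 5² = 9 + 25 = 34 ✓

34 = 3² + 5²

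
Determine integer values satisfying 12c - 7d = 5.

Step 1: Check solvability.
gcd(12, 7) = 1
Since 1 divides 5, solutions exist.

Step 2: Apply extended Euclidean algorithm to find gcd.
We find integers such that 12*x0 + 7*y0 = 1

Step 3: Scale the particular solution.
Multiply by 5/1 = 5:
c = 15, d = 25

Step 4: Verify.
12*(15) - 7*(25) = 5 = 5 ✓

c = 15, d = 25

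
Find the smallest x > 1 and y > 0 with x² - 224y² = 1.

We seek the smallest positive integers (x, y) with x² - 224y² = 1, i.e., x² = 224y² + 1.
Try successive y values:
y = 1: x² = 224·1² + 1 = 225, x = 15 ✓

Verify: 15² - 224·1² = 225 - 224 = 1 ✓

x = 15, y = 1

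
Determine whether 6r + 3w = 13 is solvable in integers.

Step 1: Compute gcd(6, 3).
gcd(6, 3) = 3

Step 2: Check divisibility.
Does 3 divide 13? 13 = 3 x 4 + 1, so no.

By the theorem on linear Diophantine equations, 6r + 3w = 13 has integer solutions if and only if gcd(6, 3) divides 13. Since 3 does not divide 13, no solutions exist.

No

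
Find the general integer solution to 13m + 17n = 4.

Step 1: Compute gcd(13, 17) = 1.
Since 1 divides 4, solutions exist.

Step 2: Find a particular solution using extended Euclidean algorithm.
We get m₀ = 16, n₀ = -12.
Check: 13*16 + 17*-12 = 4 = 4 ✓

Step 3: Write the general solution.
m = 16 + (17/1)t = 16 + 17t
n = -12 - (13/1)t = -12 - 13t
for any integer t.

m = 16 + 17t, n = -12 - 13t for integer t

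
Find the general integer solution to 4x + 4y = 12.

Step 1: Compute gcd(4, 4) = 4.
Since 4 divides 12, solutions exist.

Step 2: Find a particular solution using extended Euclidean algorithm.
We get x₀ = 0, y₀ = 3.
Check: 4*0 + 4*3 = 12 = 12 ✓

Step 3: Write the general solution.
x = 0 + (4/4)t = 0 + 1t
y = 3 - (4/4)t = 3 - 1t
for any integer t.

x = 0 + 1t, y = 3 - 1t for integer t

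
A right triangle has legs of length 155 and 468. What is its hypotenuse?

c² = a² + b² = 155² + 468² = 24025 + 219024 = 243049
c = 493

493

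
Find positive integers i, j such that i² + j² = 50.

Search for i with 50 - i² a perfect square.
i = 1: 50 - 1² = 50 - 1 = 49 = 7² ✓
So i = 1, j = 7.

i = 1, j = 7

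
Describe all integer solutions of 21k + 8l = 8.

Step 1: Compute gcd(21, 8) = 1.
Since 1 divides 8, solutions exist.

Step 2: Find a particular solution using extended Euclidean algorithm.
We get k₀ = -24, l₀ = 64.
Check: 21*-24 + 8*64 = 8 = 8 ✓

Step 3: Write the general solution.
k = -24 + (8/1)t = -24 + 8t
l = 64 - (21/1)t = 64 - 21t
for any integer t.

k = -24 + 8t, l = 64 - 21t for integer t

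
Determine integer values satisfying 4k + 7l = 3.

Step 1: Check solvability.
gcd(4, 7) = 1
Since 1 divides 3, solutions exist.

Step 2: Apply extended Euclidean algorithm to find gcd.
We find integers such that 4*x0 + 7*y0 = 1

Step 3: Scale the particular solution.
Multiply by 3/1 = 3:
k = 6, l = -3

Step 4: Verify.
4*(6) + 7*(-3) = 3 = 3 ✓

k = 6, l = -3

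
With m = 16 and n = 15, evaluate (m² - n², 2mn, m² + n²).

a = m² - n² = 256 - 225 = 31
b = 2mn = 2·16·15 = 480
c = m² + n² = 256 + 225 = 481
Verify: 31² + 480² = 961 + 230400 = 231361 = 481² ✓

(31, 480, 481)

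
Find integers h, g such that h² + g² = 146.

We need to find integers h, g > 0 such that h² + g² = 146.
Trying h = 5: g² = 146 - 5² = 146 - 25 = 121
g = 11
Check: 5² + 11² = 25 + 121 = 146 ✓

146 = 5² + 11²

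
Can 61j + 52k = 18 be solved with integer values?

Step 1: Compute gcd(61, 52).
gcd(61, 52) = 1

Step 2: Check divisibility.
Does 1 divide 18? 18 = 1 x 18, so yes.

By the theorem on linear Diophantine equations, 61j + 52k = 18 has integer solutions if and only if gcd(61, 52) divides 18. Since 1 | 18, solutions exist.

Yes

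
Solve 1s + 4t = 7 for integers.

Step 1: Check solvability.
gcd(1, 4) = 1
Since 1 divides 7, solutions exist.

Step 2: Apply extended Euclidean algorithm to find gcd.
We find integers such that 1*x0 + 4*y0 = 1

Step 3: Scale the particular solution.
Multiply by 7/1 = 7:
s = 7, t = 0

Step 4: Verify.
1*(7) + 4*(0) = 7 = 7 ✓

s = 7, t = 0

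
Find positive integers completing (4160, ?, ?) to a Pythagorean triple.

We need the other leg and hypotenuse such that 4160² + x² = c².
Take x = 4608, c = 6208: 4160² + 4608² = 17305600 + 21233664 = 38539264 = 6208² ✓
Triple: (4160, 4608, 6208)

(4160, 4608, 6208)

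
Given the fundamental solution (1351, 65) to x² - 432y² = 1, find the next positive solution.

Solutions to x² - Dy² = 1 are generated by powers of (x₀ + y₀√D).
The next solution satisfies x₁ + y₁√432 = (x₀ + y₀√432)², giving:
x₁ = x₀² + 432y₀² = 1351² + 432·65² = 1825201 + 1825200 = 3650401
y₁ = 2x₀y₀ = 2·1351·65 = 175630

Verify: 3650401² - 432·175630² = 13325427460801 - 13325427460800 = 1 ✓

x = 3650401, y = 175630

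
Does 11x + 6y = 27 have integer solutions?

Step 1: Compute gcd(11, 6).
gcd(11, 6) = 1

Step 2: Check divisibility.
Does 1 divide 27? 27 = 1 x 27, so yes.

By the theorem on linear Diophantine equations, 11x + 6y = 27 has integer solutions if and only if gcd(11, 6) divides 27. Since 1 | 27, solutions exist.

Yes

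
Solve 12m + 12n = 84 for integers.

Step 1: Check solvability.
gcd(12, 12) = 12
Since 12 divides 84, solutions exist.

Step 2: Apply extended Euclidean algorithm to find gcd.
We find integers such that 12*x0 + 12*y0 = 12

Step 3: Scale the particular solution.
Multiply by 84/12 = 7:
m = 0, n = 7

Step 4: Verify.
12*(0) + 12*(7) = 84 = 84 ✓

m = 0, n = 7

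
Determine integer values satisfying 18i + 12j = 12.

Step 1: Check solvability.
gcd(18, 12) = 6
Since 6 divides 12, solutions exist.

Step 2: Apply extended Euclidean algorithm to find gcd.
We find integers such that 18*x0 + 12*y0 = 6

Step 3: Scale the particular solution.
Multiply by 12/6 = 2:
i = 2, j = -2

Step 4: Verify.
18*(2) + 12*(-2) = 12 = 12 ✓

i = 2, j = -2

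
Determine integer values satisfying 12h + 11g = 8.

Step 1: Check solvability.
gcd(12, 11) = 1
Since 1 divides 8, solutions exist.

Step 2: Apply extended Euclidean algorithm to find gcd.
We find integers such that 12*x0 + 11*y0 = 1

Step 3: Scale the particular solution.
Multiply by 8/1 = 8:
h = 8, g = -8

Step 4: Verify.
12*(8) + 11*(-8) = 8 = 8 ✓

h = 8, g = -8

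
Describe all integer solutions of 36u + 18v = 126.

Step 1: Compute gcd(36, 18) = 18.
Since 18 divides 126, solutions exist.

Step 2: Find a particular solution using extended Euclidean algorithm.
We get u₀ = 0, v₀ = 7.
Check: 36*0 + 18*7 = 126 = 126 ✓

Step 3: Write the general solution.
u = 0 + (18/18)t = 0 + 1t
v = 7 - (36/18)t = 7 - 2t
for any integer t.

u = 0 + 1t, v = 7 - 2t for integer t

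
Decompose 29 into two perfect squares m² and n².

We need to find integers m, n > 0 such that m² + n² = 29.
Trying m = 2: n² = 29 - 2² = 29 - 4 = 25
n = 5
Check: 2² + 5² = 4 + 25 = 29 ✓

29 = 2² + 5²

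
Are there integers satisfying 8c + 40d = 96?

Step 1: Compute gcd(8, 40).
gcd(8, 40) = 8

Step 2: Check divisibility.
Does 8 divide 96? 96 = 8 x 12, so yes.

By the theorem on linear Diophantine equations, 8c + 40d = 96 has integer solutions if and only if gcd(8, 40) divides 96. Since 8 | 96, solutions exist.

Yes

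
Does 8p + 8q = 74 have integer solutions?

Step 1: Compute gcd(8, 8).
gcd(8, 8) = 8

Step 2: Check divisibility.
Does 8 divide 74? 74 = 8 x 9 + 2, so no.

By the theorem on linear Diophantine equations, 8p + 8q = 74 has integer solutions if and only if gcd(8, 8) divides 74. Since 8 does not divide 74, no solutions exist.

No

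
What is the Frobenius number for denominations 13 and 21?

For two coprime denominations a and b, the Frobenius number (largest value not representable as a non-negative combination) is ab - a - b.
Here gcd(13, 21) = 1, so they are coprime.
F(13, 21) = 13·21 - 13 - 21 = 273 - 34 = 239

239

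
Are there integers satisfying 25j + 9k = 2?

Step 1: Compute gcd(25, 9).
gcd(25, 9) = 1

Step 2: Check divisibility.
Does 1 divide 2? 2 = 1 x 2, so yes.

By the theorem on linear Diophantine equations, 25j + 9k = 2 has integer solutions if and only if gcd(25, 9) divides 2. Since 1 | 2, solutions exist.

Yes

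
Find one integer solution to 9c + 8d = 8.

Step 1: Check solvability.
gcd(9, 8) = 1
Since 1 divides 8, solutions exist.

Step 2: Apply extended Euclidean algorithm to find gcd.
We find integers such that 9*x0 + 8*y0 = 1

Step 3: Scale the particular solution.
Multiply by 8/1 = 8:
c = 8, d = -8

Step 4: Verify.
9*(8) + 8*(-8) = 8 = 8 ✓

c = 8, d = -8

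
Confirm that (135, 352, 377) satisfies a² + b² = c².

Compute a² + b² = 135² + 352² = 18225 + 123904 = 142129
Compute c² = 377² = 142129
Since 142129 = 142129, confirmed.

Yes, it is a Pythagorean triple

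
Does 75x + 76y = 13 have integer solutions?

Step 1: Compute gcd(75, 76).
gcd(75, 76) = 1

Step 2: Check divisibility.
Does 1 divide 13? 13 = 1 x 13, so yes.

By the theorem on linear Diophantine equations, 75x + 76y = 13 has integer solutions if and only if gcd(75, 76) divides 13. Since 1 | 13, solutions exist.

Yes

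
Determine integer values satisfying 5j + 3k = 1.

Step 1: Check solvability.
gcd(5, 3) = 1
Since 1 divides 1, solutions exist.

Step 2: Apply extended Euclidean algorithm to find gcd.
We find integers such that 5*x0 + 3*y0 = 1

Step 3: Scale the particular solution.
Multiply by 1/1 = 1:
j = -1, k = 2

Step 4: Verify.
5*(-1) + 3*(2) = 1 = 1 ✓

j = -1, k = 2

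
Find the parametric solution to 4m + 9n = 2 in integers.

Step 1: Compute gcd(4, 9) = 1.
Since 1 divides 2, solutions exist.

Step 2: Find a particular solution using extended Euclidean algorithm.
We get m₀ = -4, n₀ = 2.
Check: 4*-4 + 9*2 = 2 = 2 ✓

Step 3: Write the general solution.
m = -4 + (9/1)t = -4 + 9t
n = 2 - (4/1)t = 2 - 4t
for any integer t.

m = -4 + 9t, n = 2 - 4t for integer t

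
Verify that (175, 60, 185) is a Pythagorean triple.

Compute a² + b² = 175² + 60² = 30625 + 3600 = 34225
Compute c² = 185² = 34225
Since 34225 = 34225, confirmed.

Yes, it is a Pythagorean triple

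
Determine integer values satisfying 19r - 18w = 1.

Step 1: Check solvability.
gcd(19, 18) = 1
Since 1 divides 1, solutions exist.

Step 2: Apply extended Euclidean algorithm to find gcd.
We find integers such that 19*x0 + 18*y0 = 1

Step 3: Scale the particular solution.
Multiply by 1/1 = 1:
r = 1, w = 1

Step 4: Verify.
19*(1) - 18*(1) = 1 = 1 ✓

r = 1, w = 1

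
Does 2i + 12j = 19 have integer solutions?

Step 1: Compute gcd(2, 12).
gcd(2, 12) = 2

Step 2: Check divisibility.
Does 2 divide 19? 19 = 2 x 9 + 1, so no.

By the theorem on linear Diophantine equations, 2i + 12j = 19 has integer solutions if and only if gcd(2, 12) divides 19. Since 2 does not divide 19, no solutions exist.

No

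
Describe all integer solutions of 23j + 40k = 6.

Step 1: Compute gcd(23, 40) = 1.
Since 1 divides 6, solutions exist.

Step 2: Find a particular solution using extended Euclidean algorithm.
We get j₀ = 42, k₀ = -24.
Check: 23*42 + 40*-24 = 6 = 6 ✓

Step 3: Write the general solution.
j = 42 + (40/1)t = 42 + 40t
k = -24 - (23/1)t = -24 - 23t
for any integer t.

j = 42 + 40t, k = -24 - 23t for integer t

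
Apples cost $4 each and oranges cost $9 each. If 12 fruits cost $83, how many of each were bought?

Let a = apples, o = oranges.
a + o = 12
4a + 9o = 83
Substitute o = 12 - a:
4a + 9(12 - a) = 83
(4 - 9)a = 83 - 108
-5a = -25
a = 5, o = 12 - 5 = 7

Apples: 5, Oranges: 7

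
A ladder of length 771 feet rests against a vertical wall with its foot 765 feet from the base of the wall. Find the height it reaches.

The ladder, wall, and ground form a right triangle with hypotenuse 771 and one leg 765.
By the Pythagorean theorem: h² = 771² - 765² = 594441 - 585225 = 9216
h = √9216 = 96 feet

96 feet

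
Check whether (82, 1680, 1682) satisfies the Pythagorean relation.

Compute a² + b²:
82² + 1680² = 6724 + 2822400 = 2829124
Compute c²:
1682² = 2829124
Since 2829124 = 2829124, it is a Pythagorean triple.

Yes, it is a Pythagorean triple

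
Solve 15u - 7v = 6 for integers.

Step 1: Check solvability.
gcd(15, 7) = 1
Since 1 divides 6, solutions exist.

Step 2: Apply extended Euclidean algorithm to find gcd.
We find integers such that 15*x0 + 7*y0 = 1

Step 3: Scale the particular solution.
Multiply by 6/1 = 6:
u = 6, v = 12

Step 4: Verify.
15*(6) - 7*(12) = 6 = 6 ✓

u = 6, v = 12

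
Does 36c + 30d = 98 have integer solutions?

Step 1: Compute gcd(36, 30).
gcd(36, 30) = 6

Step 2: Check divisibility.
Does 6 divide 98? 98 = 6 x 16 + 2, so no.

By the theorem on linear Diophantine equations, 36c + 30d = 98 has integer solutions if and only if gcd(36, 30) divides 98. Since 6 does not divide 98, no solutions exist.

No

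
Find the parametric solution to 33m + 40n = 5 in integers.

Step 1: Compute gcd(33, 40) = 1.
Since 1 divides 5, solutions exist.

Step 2: Find a particular solution using extended Euclidean algorithm.
We get m₀ = 85, n₀ = -70.
Check: 33*85 + 40*-70 = 5 = 5 ✓

Step 3: Write the general solution.
m = 85 + (40/1)t = 85 + 40t
n = -70 - (33/1)t = -70 - 33t
for any integer t.

m = 85 + 40t, n = -70 - 33t for integer t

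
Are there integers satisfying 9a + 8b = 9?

Step 1: Compute gcd(9, 8).
gcd(9, 8) = 1

Step 2: Check divisibility.
Does 1 divide 9? 9 = 1 x 9, so yes.

By the theorem on linear Diophantine equations, 9a + 8b = 9 has integer solutions if and only if gcd(9, 8) divides 9. Since 1 | 9, solutions exist.

Yes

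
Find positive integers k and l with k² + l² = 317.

We need to find integers k, l > 0 such that k² + l² = 317.
Trying k = 11: l² = 317 - 11² = 317 - 121 = 196
l = 14
Check: 11² + 14² = 121 + 196 = 317 ✓

317 = 11² + 14²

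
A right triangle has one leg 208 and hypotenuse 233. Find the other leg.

a² = c² - b² = 54289 - 43264 = 11025
a = 105

105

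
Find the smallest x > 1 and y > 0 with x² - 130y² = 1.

We seek the smallest positive integers (x, y) with x² - 130y² = 1, i.e., x² = 130y² + 1.
Try successive y values:
y = 1: x² = 130·1² + 1 = 131, not a perfect square
y = 2: x² = 130·2² + 1 = 521, not a perfect square
y = 3: x² = 130·3² + 1 = 1171, not a perfect square
... continuing the search (or via continued fractions) ...
y = 570: x² = 130·570² + 1 = 42237001, x = 6499 ✓

Verify: 6499² - 130·570² = 42237001 - 42237000 = 1 ✓

x = 6499, y = 570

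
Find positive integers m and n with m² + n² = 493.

We need to find integers m, n > 0 such that m² + n² = 493.
Trying m = 3: n² = 493 - 3² = 493 - 9 = 484
n = 22
Check: 3² + 22² = 9 + 484 = 493 ✓

493 = 3² + 22²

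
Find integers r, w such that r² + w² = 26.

We need to find integers r, w > 0 such that r² + w² = 26.
Trying r = 1: w² = 26 - 1² = 26 - 1 = 25
w = 5
Check: 1² + 5² = 1 + 25 = 26 ✓

26 = 1² + 5²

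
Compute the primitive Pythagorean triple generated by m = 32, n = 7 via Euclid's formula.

a = m² - n² = 1024 - 49 = 975
b = 2mn = 2·32·7 = 448
c = m² + n² = 1024 + 49 = 1073
Verify: 975² + 448² = 950625 + 200704 = 1151329 = 1073² ✓

(975, 448, 1073)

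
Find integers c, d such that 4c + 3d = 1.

Step 1: Check solvability.
gcd(4, 3) = 1
Since 1 divides 1, solutions exist.

Step 2: Apply extended Euclidean algorithm to find gcd.
We find integers such that 4*x0 + 3*y0 = 1

Step 3: Scale the particular solution.
Multiply by 1/1 = 1:
c = 1, d = -1

Step 4: Verify.
4*(1) + 3*(-1) = 1 = 1 ✓

c = 1, d = -1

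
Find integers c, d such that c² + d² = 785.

We need to find integers c, d > 0 such that c² + d² = 785.
Trying c = 1: d² = 785 - 1² = 785 - 1 = 784
d = 28
Check: 1² + 28² = 1 + 784 = 785 ✓

785 = 1² + 28²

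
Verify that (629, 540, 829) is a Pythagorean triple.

Compute a² + b² = 629² + 540² = 395641 + 291600 = 687241
Compute c² = 829² = 687241
Since 687241 = 687241, confirmed.

Yes, it is a Pythagorean triple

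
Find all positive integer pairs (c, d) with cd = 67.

The positive divisors of 67 are: 1, 67.
Each divisor d gives the pair (d, 67/d):
(1, 67), (67, 1)

(1, 67), (67, 1)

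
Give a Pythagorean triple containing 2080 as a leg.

We need the other leg and hypotenuse such that 2080² + x² = c².
Take x = 552, c = 2152: 2080² + 552² = 4326400 + 304704 = 4631104 = 2152² ✓
Triple: (552, 2080, 2152)

(552, 2080, 2152)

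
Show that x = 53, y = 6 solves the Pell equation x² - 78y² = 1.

Compute x² = 53² = 2809
Compute 78y² = 78·6² = 78·36 = 2808
x² - 78y² = 2809 - 2808 = 1
Since this equals 1, (53, 6) is a solution.

Yes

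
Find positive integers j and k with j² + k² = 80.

We need to find integers j, k > 0 such that j² + k² = 80.
Trying j = 4: k² = 80 - 4² = 80 - 16 = 64
k = 8
Check: 4² + 8² = 16 + 64 = 80 ✓

80 = 4² + 8²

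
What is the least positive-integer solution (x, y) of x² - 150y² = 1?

We seek the smallest positive integers (x, y) with x² - 150y² = 1, i.e., x² = 150y² + 1.
Try successive y values:
y = 1: x² = 150·1² + 1 = 151, not a perfect square
y = 2: x² = 150·2² + 1 = 601, not a perfect square
y = 3: x² = 150·3² + 1 = 1351, not a perfect square
... continuing the search (or via continued fractions) ...
y = 4: x² = 150·4² + 1 = 2401, x = 49 ✓

Verify: 49² - 150·4² = 2401 - 2400 = 1 ✓

x = 49, y = 4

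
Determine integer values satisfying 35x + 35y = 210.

Step 1: Check solvability.
gcd(35, 35) = 35
Since 35 divides 210, solutions exist.

Step 2: Apply extended Euclidean algorithm to find gcd.
We find integers such that 35*x0 + 35*y0 = 35

Step 3: Scale the particular solution.
Multiply by 210/35 = 6:
x = 0, y = 6

Step 4: Verify.
35*(0) + 35*(6) = 210 = 210 ✓

x = 0, y = 6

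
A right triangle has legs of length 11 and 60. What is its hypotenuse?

c² = a² + b² = 11² + 60² = 121 + 3600 = 3721
c = 61

61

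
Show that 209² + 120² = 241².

Compute a² + b²:
209² + 120² = 43681 + 14400 = 58081
Compute c²:
241² = 58081
Since 58081 = 58081, it is a Pythagorean triple.

Yes, it is a Pythagorean triple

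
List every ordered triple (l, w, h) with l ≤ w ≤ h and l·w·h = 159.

Iterate l from 1 to ⌊159^(1/3)⌋. For each l dividing 159, iterate w ≥ l with w dividing 159/l, and set h = 159/(l·w).
Triples found (2): (1×1×159), (1×3×53)

(1×1×159), (1×3×53)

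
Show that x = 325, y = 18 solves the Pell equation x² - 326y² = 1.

Compute x² = 325² = 105625
Compute 326y² = 326·18² = 326·324 = 105624
x² - 326y² = 105625 - 105624 = 1
Since this equals 1, (325, 18) is a solution.

Yes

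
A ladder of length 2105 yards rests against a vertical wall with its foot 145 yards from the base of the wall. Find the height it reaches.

The ladder, wall, and ground form a right triangle with hypotenuse 2105 and one leg 145.
By the Pythagorean theorem: h² = 2105² - 145² = 4431025 - 21025 = 4410000
h = √4410000 = 2100 yards

2100 yards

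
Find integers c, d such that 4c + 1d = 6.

Step 1: Check solvability.
gcd(4, 1) = 1
Since 1 divides 6, solutions exist.

Step 2: Apply extended Euclidean algorithm to find gcd.
We find integers such that 4*x0 + 1*y0 = 1

Step 3: Scale the particular solution.
Multiply by 6/1 = 6:
c = 0, d = 6

Step 4: Verify.
4*(0) + 1*(6) = 6 = 6 ✓

c = 0, d = 6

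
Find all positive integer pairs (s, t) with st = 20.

The positive divisors of 20 are: 1, 2, 4, 5, 10, 20.
Each divisor d gives the pair (d, 20/d):
(1, 20), (2, 10), (4, 5), (5, 4), (10, 2), (20, 1)

(1, 20), (2, 10), (4, 5), (5, 4), (10, 2), (20, 1)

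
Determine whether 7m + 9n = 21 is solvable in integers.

Step 1: Compute gcd(7, 9).
gcd(7, 9) = 1

Step 2: Check divisibility.
Does 1 divide 21? 21 = 1 x 21, so yes.

By the theorem on linear Diophantine equations, 7m + 9n = 21 has integer solutions if and only if gcd(7, 9) divides 21. Since 1 | 21, solutions exist.

Yes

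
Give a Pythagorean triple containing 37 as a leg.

We need the other leg and hypotenuse such that 37² + x² = c².
Take x = 684, c = 685: 37² + 684² = 1369 + 467856 = 469225 = 685² ✓
Triple: (37, 684, 685)

(37, 684, 685)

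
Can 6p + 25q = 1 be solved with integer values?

Step 1: Compute gcd(6, 25).
gcd(6, 25) = 1

Step 2: Check divisibility.
Does 1 divide 1? 1 = 1 x 1, so yes.

By the theorem on linear Diophantine equations, 6p + 25q = 1 has integer solutions if and only if gcd(6, 25) divides 1. Since 1 | 1, solutions exist.

Yes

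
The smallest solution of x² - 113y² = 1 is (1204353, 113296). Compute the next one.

Solutions to x² - Dy² = 1 are generated by powers of (x₀ + y₀√D).
The next solution satisfies x₁ + y₁√113 = (x₀ + y₀√113)², giving:
x₁ = x₀² + 113y₀² = 1204353² + 113·113296² = 1450466148609 + 1450466148608 = 2900932297217
y₁ = 2x₀y₀ = 2·1204353·113296 = 272896754976

Verify: 2900932297217² - 113·272896754976² = 8415408193036700825945089 - 8415408193036700825945088 = 1 ✓

x = 2900932297217, y = 272896754976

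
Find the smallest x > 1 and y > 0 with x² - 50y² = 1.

We seek the smallest positive integers (x, y) with x² - 50y² = 1, i.e., x² = 50y² + 1.
Try successive y values:
y = 1: x² = 50·1² + 1 = 51, not a perfect square
y = 2: x² = 50·2² + 1 = 201, not a perfect square
y = 3: x² = 50·3² + 1 = 451, not a perfect square
... continuing the search (or via continued fractions) ...
y = 14: x² = 50·14² + 1 = 9801, x = 99 ✓

Verify: 99² - 50·14² = 9801 - 9800 = 1 ✓

x = 99, y = 14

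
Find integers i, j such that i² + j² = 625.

We need to find integers i, j > 0 such that i² + j² = 625.
Trying i = 7: j² = 625 - 7² = 625 - 49 = 576
j = 24
Check: 7² + 24² = 49 + 576 = 625 ✓

625 = 7² + 24²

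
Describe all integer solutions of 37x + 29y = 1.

Step 1: Compute gcd(37, 29) = 1.
Since 1 divides 1, solutions exist.

Step 2: Find a particular solution using extended Euclidean algorithm.
We get x₀ = 11, y₀ = -14.
Check: 37*11 + 29*-14 = 1 = 1 ✓

Step 3: Write the general solution.
x = 11 + (29/1)t = 11 + 29t
y = -14 - (37/1)t = -14 - 37t
for any integer t.

x = 11 + 29t, y = -14 - 37t for integer t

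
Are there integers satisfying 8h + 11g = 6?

Step 1: Compute gcd(8, 11).
gcd(8, 11) = 1

Step 2: Check divisibility.
Does 1 divide 6? 6 = 1 x 6, so yes.

By the theorem on linear Diophantine equations, 8h + 11g = 6 has integer solutions if and only if gcd(8, 11) divides 6. Since 1 | 6, solutions exist.

Yes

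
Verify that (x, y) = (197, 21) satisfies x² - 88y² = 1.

Compute x² = 197² = 38809
Compute 88y² = 88·21² = 88·441 = 38808
x² - 88y² = 38809 - 38808 = 1
Since this equals 1, (197, 21) is a solution.

Yes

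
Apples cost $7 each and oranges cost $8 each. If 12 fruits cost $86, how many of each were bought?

Let a = apples, o = oranges.
a + o = 12
7a + 8o = 86
Substitute o = 12 - a:
7a + 8(12 - a) = 86
(7 - 8)a = 86 - 96
-1a = -10
a = 10, o = 12 - 10 = 2

Apples: 10, Oranges: 2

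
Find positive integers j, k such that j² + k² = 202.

Search for j with 202 - j² a perfect square.
j = 9: 202 - 9² = 202 - 81 = 121 = 11² ✓
So j = 9, k = 11.

j = 9, k = 11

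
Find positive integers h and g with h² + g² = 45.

We need to find integers h, g > 0 such that h² + g² = 45.
Trying h = 3: g² = 45 - 3² = 45 - 9 = 36
g = 6
Check: 3² + 6² = 9 + 36 = 45 ✓

45 = 3² + 6²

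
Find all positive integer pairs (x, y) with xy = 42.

The positive divisors of 42 are: 1, 2, 3, 6, 7, 14, 21, 42.
Each divisor d gives the pair (d, 42/d):
(1, 42), (2, 21), (3, 14), (6, 7), (7, 6), (14, 3), (21, 2), (42, 1)

(1, 42), (2, 21), (3, 14), (6, 7), (7, 6), (14, 3), (21, 2), (42, 1)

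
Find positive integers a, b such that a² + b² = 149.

Search for a with 149 - a² a perfect square.
a = 7: 149 - 7² = 149 - 49 = 100 = 10² ✓
So a = 7, b = 10.

a = 7, b = 10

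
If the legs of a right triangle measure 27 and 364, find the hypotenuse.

c² = a² + b² = 27² + 364² = 729 + 132496 = 133225
c = 365

365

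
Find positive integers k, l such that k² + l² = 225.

Search for k with 225 - k² a perfect square.
k = 9: 225 - 9² = 225 - 81 = 144 = 12² ✓
So k = 9, l = 12.

k = 9, l = 12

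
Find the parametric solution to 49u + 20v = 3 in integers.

Step 1: Compute gcd(49, 20) = 1.
Since 1 divides 3, solutions exist.

Step 2: Find a particular solution using extended Euclidean algorithm.
We get u₀ = 27, v₀ = -66.
Check: 49*27 + 20*-66 = 3 = 3 ✓

Step 3: Write the general solution.
u = 27 + (20/1)t = 27 + 20t
v = -66 - (49/1)t = -66 - 49t
for any integer t.

u = 27 + 20t, v = -66 - 49t for integer t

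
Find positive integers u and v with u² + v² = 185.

We need to find integers u, v > 0 such that u² + v² = 185.
Trying u = 4: v² = 185 - 4² = 185 - 16 = 169
v = 13
Check: 4² + 13² = 16 + 169 = 185 ✓

185 = 4² + 13²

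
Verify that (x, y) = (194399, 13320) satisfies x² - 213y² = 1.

Compute x² = 194399² = 37790971201
Compute 213y² = 213·13320² = 213·177422400 = 37790971200
x² - 213y² = 37790971201 - 37790971200 = 1
Since this equals 1, (194399, 13320) is a solution.

Yes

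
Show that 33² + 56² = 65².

Compute a² + b² = 33² + 56² = 1089 + 3136 = 4225
Compute c² = 65² = 4225
Since 4225 = 4225, confirmed.

Yes, it is a Pythagorean triple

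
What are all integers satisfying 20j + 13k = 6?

Step 1: Compute gcd(20, 13) = 1.
Since 1 divides 6, solutions exist.

Step 2: Find a particular solution using extended Euclidean algorithm.
We get j₀ = 12, k₀ = -18.
Check: 20*12 + 13*-18 = 6 = 6 ✓

Step 3: Write the general solution.
j = 12 + (13/1)t = 12 + 13t
k = -18 - (20/1)t = -18 - 20t
for any integer t.

j = 12 + 13t, k = -18 - 20t for integer t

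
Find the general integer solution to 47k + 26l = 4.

Step 1: Compute gcd(47, 26) = 1.
Since 1 divides 4, solutions exist.

Step 2: Find a particular solution using extended Euclidean algorithm.
We get k₀ = 20, l₀ = -36.
Check: 47*20 + 26*-36 = 4 = 4 ✓

Step 3: Write the general solution.
k = 20 + (26/1)t = 20 + 26t
l = -36 - (47/1)t = -36 - 47t
for any integer t.

k = 20 + 26t, l = -36 - 47t for integer t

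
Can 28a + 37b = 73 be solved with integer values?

Step 1: Compute gcd(28, 37).
gcd(28, 37) = 1

Step 2: Check divisibility.
Does 1 divide 73? 73 = 1 x 73, so yes.

By the theorem on linear Diophantine equations, 28a + 37b = 73 has integer solutions if and only if gcd(28, 37) divides 73. Since 1 | 73, solutions exist.

Yes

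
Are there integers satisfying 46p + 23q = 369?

Step 1: Compute gcd(46, 23).
gcd(46, 23) = 23

Step 2: Check divisibility.
Does 23 divide 369? 369 = 23 x 16 + 1, so no.

By the theorem on linear Diophantine equations, 46p + 23q = 369 has integer solutions if and only if gcd(46, 23) divides 369. Since 23 does not divide 369, no solutions exist.

No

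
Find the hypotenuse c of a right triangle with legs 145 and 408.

c² = a² + b² = 145² + 408² = 21025 + 166464 = 187489
c = 433

433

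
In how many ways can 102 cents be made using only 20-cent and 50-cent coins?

We need non-negative integers (x, y) with 20x + 50y = 102.
For each x from 0 to 5, check if (102 - 20x) is a non-negative multiple of 50.
Solutions (x, y): none
Count: 0

0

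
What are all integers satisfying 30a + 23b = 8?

Step 1: Compute gcd(30, 23) = 1.
Since 1 divides 8, solutions exist.

Step 2: Find a particular solution using extended Euclidean algorithm.
We get a₀ = 80, b₀ = -104.
Check: 30*80 + 23*-104 = 8 = 8 ✓

Step 3: Write the general solution.
a = 80 + (23/1)t = 80 + 23t
b = -104 - (30/1)t = -104 - 30t
for any integer t.

a = 80 + 23t, b = -104 - 30t for integer t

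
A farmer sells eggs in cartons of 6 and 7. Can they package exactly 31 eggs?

We need non-negative a, b with 6a + 7b = 31.
gcd(6, 7) = 1 divides 31.
Try a = 4: 7b = 31 - 24 = 7, so b = 1.
One way: 4 cartons of 6 and 1 cartons of 7.

Yes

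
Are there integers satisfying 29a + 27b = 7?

Step 1: Compute gcd(29, 27).
gcd(29, 27) = 1

Step 2: Check divisibility.
Does 1 divide 7? 7 = 1 x 7, so yes.

By the theorem on linear Diophantine equations, 29a + 27b = 7 has integer solutions if and only if gcd(29, 27) divides 7. Since 1 | 7, solutions exist.

Yes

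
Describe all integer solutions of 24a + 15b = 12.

Step 1: Compute gcd(24, 15) = 3.
Since 3 divides 12, solutions exist.

Step 2: Find a particular solution using extended Euclidean algorithm.
We get a₀ = 8, b₀ = -12.
Check: 24*8 + 15*-12 = 12 = 12 ✓

Step 3: Write the general solution.
a = 8 + (15/3)t = 8 + 5t
b = -12 - (24/3)t = -12 - 8t
for any integer t.

a = 8 + 5t, b = -12 - 8t for integer t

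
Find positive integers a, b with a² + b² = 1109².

We need a² + b² = 1109² = 1229881.
Trying: 141² + 1100² = 19881 + 1210000 = 1229881 ✓

(141, 1100, 1109)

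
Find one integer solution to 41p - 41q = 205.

Step 1: Check solvability.
gcd(41, 41) = 41
Since 41 divides 205, solutions exist.

Step 2: Apply extended Euclidean algorithm to find gcd.
We find integers such that 41*x0 + 41*y0 = 41

Step 3: Scale the particular solution.
Multiply by 205/41 = 5:
p = 0, q = -5

Step 4: Verify.
41*(0) - 41*(-5) = 205 = 205 ✓

p = 0, q = -5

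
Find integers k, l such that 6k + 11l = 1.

Step 1: Check solvability.
gcd(6, 11) = 1
Since 1 divides 1, solutions exist.

Step 2: Apply extended Euclidean algorithm to find gcd.
We find integers such that 6*x0 + 11*y0 = 1

Step 3: Scale the particular solution.
Multiply by 1/1 = 1:
k = 2, l = -1

Step 4: Verify.
6*(2) + 11*(-1) = 1 = 1 ✓

k = 2, l = -1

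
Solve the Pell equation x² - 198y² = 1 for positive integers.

We seek the smallest positive integers (x, y) with x² - 198y² = 1, i.e., x² = 198y² + 1.
Try successive y values:
y = 1: x² = 198·1² + 1 = 199, not a perfect square
y = 2: x² = 198·2² + 1 = 793, not a perfect square
y = 3: x² = 198·3² + 1 = 1783, not a perfect square
... continuing the search (or via continued fractions) ...
y = 14: x² = 198·14² + 1 = 38809, x = 197 ✓

Verify: 197² - 198·14² = 38809 - 38808 = 1 ✓

x = 197, y = 14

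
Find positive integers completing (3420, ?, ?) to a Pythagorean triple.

We need the other leg and hypotenuse such that 3420² + x² = c².
Take x = 185, c = 3425: 3420² + 185² = 11696400 + 34225 = 11730625 = 3425² ✓
Triple: (185, 3420, 3425)

(185, 3420, 3425)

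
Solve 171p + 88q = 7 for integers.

Step 1: Check solvability.
gcd(171, 88) = 1
Since 1 divides 7, solutions exist.

Step 2: Apply extended Euclidean algorithm to find gcd.
We find integers such that 171*x0 + 88*y0 = 1

Step 3: Scale the particular solution.
Multiply by 7/1 = 7:
p = 245, q = -476

Step 4: Verify.
171*(245) + 88*(-476) = 7 = 7 ✓

p = 245, q = -476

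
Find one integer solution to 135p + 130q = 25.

Step 1: Check solvability.
gcd(135, 130) = 5
Since 5 divides 25, solutions exist.

Step 2: Apply extended Euclidean algorithm to find gcd.
We find integers such that 135*x0 + 130*y0 = 5

Step 3: Scale the particular solution.
Multiply by 25/5 = 5:
p = 5, q = -5

Step 4: Verify.
135*(5) + 130*(-5) = 25 = 25 ✓

p = 5, q = -5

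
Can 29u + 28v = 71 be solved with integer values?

Step 1: Compute gcd(29, 28).
gcd(29, 28) = 1

Step 2: Check divisibility.
Does 1 divide 71? 71 = 1 x 71, so yes.

By the theorem on linear Diophantine equations, 29u + 28v = 71 has integer solutions if and only if gcd(29, 28) divides 71. Since 1 | 71, solutions exist.

Yes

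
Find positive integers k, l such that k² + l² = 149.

Search for k with 149 - k² a perfect square.
k = 7: 149 - 7² = 149 - 49 = 100 = 10² ✓
So k = 7, l = 10.

k = 7, l = 10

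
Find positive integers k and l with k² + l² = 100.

We need to find integers k, l > 0 such that k² + l² = 100.
Trying k = 6: l² = 100 - 6² = 100 - 36 = 64
l = 8
Check: 6² + 8² = 36 + 64 = 100 ✓

100 = 6² + 8²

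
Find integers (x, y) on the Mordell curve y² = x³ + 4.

Try small integer x values and check whether x³ + 4 is a perfect square.
x = 0: x³ + 4 = 0³ + 4 = 0 + 4 = 4
Is 4 a perfect square? 2² = 4 ✓
So (x, y) = (0, -2) is a solution.

x = 0, y = -2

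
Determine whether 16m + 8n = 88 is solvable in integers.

Step 1: Compute gcd(16, 8).
gcd(16, 8) = 8

Step 2: Check divisibility.
Does 8 divide 88? 88 = 8 x 11, so yes.

By the theorem on linear Diophantine equations, 16m + 8n = 88 has integer solutions if and only if gcd(16, 8) divides 88. Since 8 | 88, solutions exist.

Yes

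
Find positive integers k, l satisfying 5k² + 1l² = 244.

Try small values of k and check whether (244 - 5k²)/1 is a perfect square.
k = 6: 5·6² = 180, so 1l² = 244 - 180 = 64, giving l² = 64, l = 8.
Check: 5·6² + 1·8² = 180 + 64 = 244 ✓

k = 6, l = 8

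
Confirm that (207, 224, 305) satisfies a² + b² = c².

Compute a² + b² = 207² + 224² = 42849 + 50176 = 93025
Compute c² = 305² = 93025
Since 93025 = 93025, confirmed.

Yes, it is a Pythagorean triple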